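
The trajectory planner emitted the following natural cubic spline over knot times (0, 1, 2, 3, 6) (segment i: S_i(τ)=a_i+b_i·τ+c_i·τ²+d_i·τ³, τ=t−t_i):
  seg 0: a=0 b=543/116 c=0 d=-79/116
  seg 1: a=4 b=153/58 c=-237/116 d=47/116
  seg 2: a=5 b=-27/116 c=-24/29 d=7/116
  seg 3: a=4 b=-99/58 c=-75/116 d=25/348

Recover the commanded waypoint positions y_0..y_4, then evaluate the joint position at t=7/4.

y_0=0 y_1=4 y_2=5 y_3=4 y_4=-5
S(7/4) = 37121/7424

y_0 = S_0(0) = a_0 = 0
y_1 = S_1(0) = a_1 = 4
y_2 = S_2(0) = a_2 = 5
y_3 = S_3(0) = a_3 = 4
y_4 = S_3(3) = -5
t_q=7/4 is in segment 1 (τ=3/4); S_1(τ)=37121/7424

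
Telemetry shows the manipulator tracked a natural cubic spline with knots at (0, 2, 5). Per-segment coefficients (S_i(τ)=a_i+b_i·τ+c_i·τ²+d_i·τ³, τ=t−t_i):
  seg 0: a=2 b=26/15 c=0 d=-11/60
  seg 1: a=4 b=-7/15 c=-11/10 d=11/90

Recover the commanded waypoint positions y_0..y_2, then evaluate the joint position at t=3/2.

y_0 = S_0(0) = a_0 = 2
y_1 = S_1(0) = a_1 = 4
y_2 = S_1(3) = -4
t_q=3/2 is in segment 0 (τ=3/2); S_0(τ)=637/160

y_0=2 y_1=4 y_2=-4
S(3/2) = 637/160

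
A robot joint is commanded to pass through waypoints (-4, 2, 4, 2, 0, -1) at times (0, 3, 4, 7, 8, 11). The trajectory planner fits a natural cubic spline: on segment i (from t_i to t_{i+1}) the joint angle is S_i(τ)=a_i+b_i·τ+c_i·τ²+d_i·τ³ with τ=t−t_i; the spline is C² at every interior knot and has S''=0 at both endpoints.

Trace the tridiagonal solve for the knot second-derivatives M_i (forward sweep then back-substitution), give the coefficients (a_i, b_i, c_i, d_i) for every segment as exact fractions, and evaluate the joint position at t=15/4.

Δ: Δ0=2, Δ1=2, Δ2=-2/3, Δ3=-2, Δ4=-1/3
row 1: diag=8, rhs=0; c'=1/8, d'=0
row 2: denom=8−1·1/8=63/8; d'=(-16−1·0)/(63/8)=-128/63
row 3: denom=8−3·8/21=48/7; d'=(-8−3·-128/63)/(48/7)=-5/18
row 4: denom=8−1·7/48=377/48; d'=(10−1·-5/18)/(377/48)=1480/1131
back: M4=1480/1131
back: M3=-5/18−7/48·1480/1131=-530/1131
back: M2=-128/63−8/21·-530/1131=-2096/1131
back: M1=0−1/8·-2096/1131=262/1131
M: M0=0, M1=262/1131, M2=-2096/1131, M3=-530/1131, M4=1480/1131, M5=0
seg 0: a=-4, c=M0/2=0, d=(M1−M0)/(6·3)=131/10179, b=Δ0−h0·(2M0+M1)/6=2131/1131
seg 1: a=2, c=M1/2=131/1131, d=(M2−M1)/(6·1)=-131/377, b=Δ1−h1·(2M1+M2)/6=2524/1131
seg 2: a=4, c=M2/2=-1048/1131, d=(M3−M2)/(6·3)=1/13, b=Δ2−h2·(2M2+M3)/6=1607/1131
seg 3: a=2, c=M3/2=-265/1131, d=(M4−M3)/(6·1)=335/1131, b=Δ3−h3·(2M3+M4)/6=-2332/1131
seg 4: a=0, c=M4/2=740/1131, d=(M5−M4)/(6·3)=-740/10179, b=Δ4−h4·(2M4+M5)/6=-619/377
t_q=15/4 → seg 1, τ=3/4; S=2+2524/1131·τ+131/1131·τ²+-131/377·τ³=86675/24128

  seg 0: a=-4 b=2131/1131 c=0 d=131/10179
  seg 1: a=2 b=2524/1131 c=131/1131 d=-131/377
  seg 2: a=4 b=1607/1131 c=-1048/1131 d=1/13
  seg 3: a=2 b=-2332/1131 c=-265/1131 d=335/1131
  seg 4: a=0 b=-619/377 c=740/1131 d=-740/10179
S(15/4) = 86675/24128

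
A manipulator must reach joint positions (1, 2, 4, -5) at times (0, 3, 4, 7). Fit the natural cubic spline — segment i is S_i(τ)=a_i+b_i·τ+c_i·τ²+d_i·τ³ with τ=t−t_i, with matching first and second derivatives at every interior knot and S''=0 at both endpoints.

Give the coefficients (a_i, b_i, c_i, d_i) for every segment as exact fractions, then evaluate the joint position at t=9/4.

  seg 0: a=1 b=-34/63 c=0 d=55/567
  seg 1: a=2 b=131/63 c=55/63 d=-20/21
  seg 2: a=4 b=61/63 c=-125/63 d=125/567
S(9/4) = 57/64

Δ: Δ0=1/3, Δ1=2, Δ2=-3
row 1: diag=8, rhs=10; c'=1/8, d'=5/4
row 2: denom=8−1·1/8=63/8; d'=(-30−1·5/4)/(63/8)=-250/63
back: M2=-250/63
back: M1=5/4−1/8·-250/63=110/63
M: M0=0, M1=110/63, M2=-250/63, M3=0
seg 0: a=1, c=M0/2=0, d=(M1−M0)/(6·3)=55/567, b=Δ0−h0·(2M0+M1)/6=-34/63
seg 1: a=2, c=M1/2=55/63, d=(M2−M1)/(6·1)=-20/21, b=Δ1−h1·(2M1+M2)/6=131/63
seg 2: a=4, c=M2/2=-125/63, d=(M3−M2)/(6·3)=125/567, b=Δ2−h2·(2M2+M3)/6=61/63
t_q=9/4 → seg 0, τ=9/4; S=1+-34/63·τ+0·τ²+55/567·τ³=57/64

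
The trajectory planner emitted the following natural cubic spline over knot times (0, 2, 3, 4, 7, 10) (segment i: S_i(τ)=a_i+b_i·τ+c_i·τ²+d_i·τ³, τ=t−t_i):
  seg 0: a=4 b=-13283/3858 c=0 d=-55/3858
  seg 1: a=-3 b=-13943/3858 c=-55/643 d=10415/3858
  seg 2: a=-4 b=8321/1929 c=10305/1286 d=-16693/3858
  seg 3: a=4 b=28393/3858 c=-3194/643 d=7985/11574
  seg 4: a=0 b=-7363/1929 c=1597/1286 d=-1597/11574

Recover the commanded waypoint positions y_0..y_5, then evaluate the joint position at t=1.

y_0=4 y_1=-3 y_2=-4 y_3=4 y_4=0 y_5=-4
S(1) = 349/643

y_0 = S_0(0) = a_0 = 4
y_1 = S_1(0) = a_1 = -3
y_2 = S_2(0) = a_2 = -4
y_3 = S_3(0) = a_3 = 4
y_4 = S_4(0) = a_4 = 0
y_5 = S_4(3) = -4
t_q=1 is in segment 0 (τ=1); S_0(τ)=349/643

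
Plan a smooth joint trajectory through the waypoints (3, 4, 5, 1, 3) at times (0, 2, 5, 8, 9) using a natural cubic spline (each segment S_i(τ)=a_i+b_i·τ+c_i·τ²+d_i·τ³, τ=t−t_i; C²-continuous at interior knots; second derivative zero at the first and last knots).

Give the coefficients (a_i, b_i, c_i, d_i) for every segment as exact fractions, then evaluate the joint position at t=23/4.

Δ: Δ0=1/2, Δ1=1/3, Δ2=-4/3, Δ3=2
row 1: diag=10, rhs=-1; c'=3/10, d'=-1/10
row 2: denom=12−3·3/10=111/10; d'=(-10−3·-1/10)/(111/10)=-97/111
row 3: denom=8−3·10/37=266/37; d'=(20−3·-97/111)/(266/37)=837/266
back: M3=837/266
back: M2=-97/111−10/37·837/266=-688/399
back: M1=-1/10−3/10·-688/399=111/266
M: M0=0, M1=111/266, M2=-688/399, M3=837/266, M4=0
seg 0: a=3, c=M0/2=0, d=(M1−M0)/(6·2)=37/1064, b=Δ0−h0·(2M0+M1)/6=48/133
seg 1: a=4, c=M1/2=111/532, d=(M2−M1)/(6·3)=-1709/14364, b=Δ1−h1·(2M1+M2)/6=207/266
seg 2: a=5, c=M2/2=-344/399, d=(M3−M2)/(6·3)=3887/14364, b=Δ2−h2·(2M2+M3)/6=-629/532
seg 3: a=1, c=M3/2=837/532, d=(M4−M3)/(6·1)=-279/532, b=Δ3−h3·(2M3+M4)/6=253/266
t_q=23/4 → seg 2, τ=3/4; S=5+-629/532·τ+-344/399·τ²+3887/14364·τ³=127423/34048

  seg 0: a=3 b=48/133 c=0 d=37/1064
  seg 1: a=4 b=207/266 c=111/532 d=-1709/14364
  seg 2: a=5 b=-629/532 c=-344/399 d=3887/14364
  seg 3: a=1 b=253/266 c=837/532 d=-279/532
S(23/4) = 127423/34048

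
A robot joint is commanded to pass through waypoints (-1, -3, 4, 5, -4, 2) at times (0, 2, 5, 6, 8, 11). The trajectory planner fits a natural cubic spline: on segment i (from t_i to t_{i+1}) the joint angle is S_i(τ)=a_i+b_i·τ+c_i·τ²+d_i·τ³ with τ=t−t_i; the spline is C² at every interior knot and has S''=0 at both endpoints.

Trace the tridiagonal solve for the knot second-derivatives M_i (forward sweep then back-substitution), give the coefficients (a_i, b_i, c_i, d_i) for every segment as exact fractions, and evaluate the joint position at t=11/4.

  seg 0: a=-1 b=-1709/969 c=0 d=185/969
  seg 1: a=-3 b=511/969 c=370/323 d=-1580/8721
  seg 2: a=4 b=143/57 c=-470/969 d=-992/969
  seg 3: a=5 b=-495/323 c=-3446/969 d=8033/7752
  seg 4: a=-4 b=-6439/1938 c=10315/3876 d=-10315/34884
S(11/4) = -10525/5168

Δ: Δ0=-1, Δ1=7/3, Δ2=1, Δ3=-9/2, Δ4=2
row 1: diag=10, rhs=20; c'=3/10, d'=2
row 2: denom=8−3·3/10=71/10; d'=(-8−3·2)/(71/10)=-140/71
row 3: denom=6−1·10/71=416/71; d'=(-33−1·-140/71)/(416/71)=-2203/416
row 4: denom=10−2·71/208=969/104; d'=(39−2·-2203/416)/(969/104)=10315/1938
back: M4=10315/1938
back: M3=-2203/416−71/208·10315/1938=-6892/969
back: M2=-140/71−10/71·-6892/969=-940/969
back: M1=2−3/10·-940/969=740/323
M: M0=0, M1=740/323, M2=-940/969, M3=-6892/969, M4=10315/1938, M5=0
seg 0: a=-1, c=M0/2=0, d=(M1−M0)/(6·2)=185/969, b=Δ0−h0·(2M0+M1)/6=-1709/969
seg 1: a=-3, c=M1/2=370/323, d=(M2−M1)/(6·3)=-1580/8721, b=Δ1−h1·(2M1+M2)/6=511/969
seg 2: a=4, c=M2/2=-470/969, d=(M3−M2)/(6·1)=-992/969, b=Δ2−h2·(2M2+M3)/6=143/57
seg 3: a=5, c=M3/2=-3446/969, d=(M4−M3)/(6·2)=8033/7752, b=Δ3−h3·(2M3+M4)/6=-495/323
seg 4: a=-4, c=M4/2=10315/3876, d=(M5−M4)/(6·3)=-10315/34884, b=Δ4−h4·(2M4+M5)/6=-6439/1938
t_q=11/4 → seg 1, τ=3/4; S=-3+511/969·τ+370/323·τ²+-1580/8721·τ³=-10525/5168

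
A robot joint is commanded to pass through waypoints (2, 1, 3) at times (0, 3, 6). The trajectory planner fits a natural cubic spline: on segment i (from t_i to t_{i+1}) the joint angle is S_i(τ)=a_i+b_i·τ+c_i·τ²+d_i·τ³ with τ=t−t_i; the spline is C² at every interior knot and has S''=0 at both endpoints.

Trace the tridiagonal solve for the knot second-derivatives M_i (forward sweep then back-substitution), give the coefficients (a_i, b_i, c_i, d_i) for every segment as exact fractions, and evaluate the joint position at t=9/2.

Δ: Δ0=-1/3, Δ1=2/3
row 1: diag=12, rhs=6; c'=1/4, d'=1/2
back: M1=1/2
M: M0=0, M1=1/2, M2=0
seg 0: a=2, c=M0/2=0, d=(M1−M0)/(6·3)=1/36, b=Δ0−h0·(2M0+M1)/6=-7/12
seg 1: a=1, c=M1/2=1/4, d=(M2−M1)/(6·3)=-1/36, b=Δ1−h1·(2M1+M2)/6=1/6
t_q=9/2 → seg 1, τ=3/2; S=1+1/6·τ+1/4·τ²+-1/36·τ³=55/32

  seg 0: a=2 b=-7/12 c=0 d=1/36
  seg 1: a=1 b=1/6 c=1/4 d=-1/36
S(9/2) = 55/32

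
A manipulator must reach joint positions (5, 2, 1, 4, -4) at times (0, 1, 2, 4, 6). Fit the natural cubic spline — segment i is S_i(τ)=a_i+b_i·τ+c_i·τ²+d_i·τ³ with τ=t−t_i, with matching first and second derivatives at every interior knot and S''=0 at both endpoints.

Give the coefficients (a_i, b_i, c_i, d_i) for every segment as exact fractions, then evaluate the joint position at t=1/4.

Δ: Δ0=-3, Δ1=-1, Δ2=3/2, Δ3=-4
row 1: diag=4, rhs=12; c'=1/4, d'=3
row 2: denom=6−1·1/4=23/4; d'=(15−1·3)/(23/4)=48/23
row 3: denom=8−2·8/23=168/23; d'=(-33−2·48/23)/(168/23)=-285/56
back: M3=-285/56
back: M2=48/23−8/23·-285/56=27/7
back: M1=3−1/4·27/7=57/28
M: M0=0, M1=57/28, M2=27/7, M3=-285/56, M4=0
seg 0: a=5, c=M0/2=0, d=(M1−M0)/(6·1)=19/56, b=Δ0−h0·(2M0+M1)/6=-187/56
seg 1: a=2, c=M1/2=57/56, d=(M2−M1)/(6·1)=17/56, b=Δ1−h1·(2M1+M2)/6=-65/28
seg 2: a=1, c=M2/2=27/14, d=(M3−M2)/(6·2)=-167/224, b=Δ2−h2·(2M2+M3)/6=5/8
seg 3: a=4, c=M3/2=-285/112, d=(M4−M3)/(6·2)=95/224, b=Δ3−h3·(2M3+M4)/6=-17/28
t_q=1/4 → seg 0, τ=1/4; S=5+-187/56·τ+0·τ²+19/56·τ³=14947/3584

  seg 0: a=5 b=-187/56 c=0 d=19/56
  seg 1: a=2 b=-65/28 c=57/56 d=17/56
  seg 2: a=1 b=5/8 c=27/14 d=-167/224
  seg 3: a=4 b=-17/28 c=-285/112 d=95/224
S(1/4) = 14947/3584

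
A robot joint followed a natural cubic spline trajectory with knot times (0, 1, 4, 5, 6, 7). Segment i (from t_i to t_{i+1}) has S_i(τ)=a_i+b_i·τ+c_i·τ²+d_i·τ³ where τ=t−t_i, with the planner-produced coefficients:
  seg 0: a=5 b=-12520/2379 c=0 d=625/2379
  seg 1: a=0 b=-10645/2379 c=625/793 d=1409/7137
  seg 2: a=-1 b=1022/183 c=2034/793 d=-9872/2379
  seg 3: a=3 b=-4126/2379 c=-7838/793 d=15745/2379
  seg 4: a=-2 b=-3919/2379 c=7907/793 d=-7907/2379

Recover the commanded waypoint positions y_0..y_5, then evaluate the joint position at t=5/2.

y_0 = S_0(0) = a_0 = 5
y_1 = S_1(0) = a_1 = 0
y_2 = S_2(0) = a_2 = -1
y_3 = S_3(0) = a_3 = 3
y_4 = S_4(0) = a_4 = -2
y_5 = S_4(1) = 3
t_q=5/2 is in segment 1 (τ=3/2); S_1(τ)=-27103/6344

y_0=5 y_1=0 y_2=-1 y_3=3 y_4=-2 y_5=3
S(5/2) = -27103/6344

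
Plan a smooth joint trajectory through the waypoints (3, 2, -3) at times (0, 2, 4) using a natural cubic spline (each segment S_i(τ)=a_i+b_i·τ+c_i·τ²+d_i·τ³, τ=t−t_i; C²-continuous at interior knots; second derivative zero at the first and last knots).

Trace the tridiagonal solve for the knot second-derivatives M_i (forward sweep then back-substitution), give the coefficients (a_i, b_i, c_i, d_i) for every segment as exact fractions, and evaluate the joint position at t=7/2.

Δ: Δ0=-1/2, Δ1=-5/2
row 1: diag=8, rhs=-12; c'=1/4, d'=-3/2
back: M1=-3/2
M: M0=0, M1=-3/2, M2=0
seg 0: a=3, c=M0/2=0, d=(M1−M0)/(6·2)=-1/8, b=Δ0−h0·(2M0+M1)/6=0
seg 1: a=2, c=M1/2=-3/4, d=(M2−M1)/(6·2)=1/8, b=Δ1−h1·(2M1+M2)/6=-3/2
t_q=7/2 → seg 1, τ=3/2; S=2+-3/2·τ+-3/4·τ²+1/8·τ³=-97/64

  seg 0: a=3 b=0 c=0 d=-1/8
  seg 1: a=2 b=-3/2 c=-3/4 d=1/8
S(7/2) = -97/64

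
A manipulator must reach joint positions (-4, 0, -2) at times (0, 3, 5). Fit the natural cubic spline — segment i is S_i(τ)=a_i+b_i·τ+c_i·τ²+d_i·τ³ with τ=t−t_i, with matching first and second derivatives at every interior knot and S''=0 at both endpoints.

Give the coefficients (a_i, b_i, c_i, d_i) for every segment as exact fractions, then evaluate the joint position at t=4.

Δ: Δ0=4/3, Δ1=-1
row 1: diag=10, rhs=-14; c'=1/5, d'=-7/5
back: M1=-7/5
M: M0=0, M1=-7/5, M2=0
seg 0: a=-4, c=M0/2=0, d=(M1−M0)/(6·3)=-7/90, b=Δ0−h0·(2M0+M1)/6=61/30
seg 1: a=0, c=M1/2=-7/10, d=(M2−M1)/(6·2)=7/60, b=Δ1−h1·(2M1+M2)/6=-1/15
t_q=4 → seg 1, τ=1; S=0+-1/15·τ+-7/10·τ²+7/60·τ³=-13/20

  seg 0: a=-4 b=61/30 c=0 d=-7/90
  seg 1: a=0 b=-1/15 c=-7/10 d=7/60
S(4) = -13/20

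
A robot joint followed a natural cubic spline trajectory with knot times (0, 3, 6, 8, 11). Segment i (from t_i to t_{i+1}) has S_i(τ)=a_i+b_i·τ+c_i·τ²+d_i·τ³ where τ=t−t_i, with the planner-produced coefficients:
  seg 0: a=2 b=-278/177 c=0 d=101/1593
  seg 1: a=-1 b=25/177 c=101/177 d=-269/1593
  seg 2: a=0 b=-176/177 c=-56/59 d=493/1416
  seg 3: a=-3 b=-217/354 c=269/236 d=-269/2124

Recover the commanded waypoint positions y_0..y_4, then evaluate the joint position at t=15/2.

y_0=2 y_1=-1 y_2=0 y_3=-3 y_4=2
S(15/2) = -9259/3776

y_0 = S_0(0) = a_0 = 2
y_1 = S_1(0) = a_1 = -1
y_2 = S_2(0) = a_2 = 0
y_3 = S_3(0) = a_3 = -3
y_4 = S_3(3) = 2
t_q=15/2 is in segment 2 (τ=3/2); S_2(τ)=-9259/3776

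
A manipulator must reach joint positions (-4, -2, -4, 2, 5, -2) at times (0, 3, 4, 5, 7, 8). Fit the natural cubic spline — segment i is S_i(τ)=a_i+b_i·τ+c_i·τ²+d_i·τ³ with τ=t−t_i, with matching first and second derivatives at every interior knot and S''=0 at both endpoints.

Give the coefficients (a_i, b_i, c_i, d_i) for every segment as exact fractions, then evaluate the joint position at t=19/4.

  seg 0: a=-4 b=3605/1416 c=0 d=-887/4248
  seg 1: a=-2 b=-2189/708 c=-887/472 d=4207/1416
  seg 2: a=-4 b=2921/1416 c=415/59 d=-4385/1416
  seg 3: a=2 b=4843/708 c=-1065/472 d=-293/1416
  seg 4: a=5 b=-3305/708 c=-1651/472 d=1651/1416
S(19/4) = 101/512

Δ: Δ0=2/3, Δ1=-2, Δ2=6, Δ3=3/2, Δ4=-7
row 1: diag=8, rhs=-16; c'=1/8, d'=-2
row 2: denom=4−1·1/8=31/8; d'=(48−1·-2)/(31/8)=400/31
row 3: denom=6−1·8/31=178/31; d'=(-27−1·400/31)/(178/31)=-1237/178
row 4: denom=6−2·31/89=472/89; d'=(-51−2·-1237/178)/(472/89)=-1651/236
back: M4=-1651/236
back: M3=-1237/178−31/89·-1651/236=-1065/236
back: M2=400/31−8/31·-1065/236=830/59
back: M1=-2−1/8·830/59=-887/236
M: M0=0, M1=-887/236, M2=830/59, M3=-1065/236, M4=-1651/236, M5=0
seg 0: a=-4, c=M0/2=0, d=(M1−M0)/(6·3)=-887/4248, b=Δ0−h0·(2M0+M1)/6=3605/1416
seg 1: a=-2, c=M1/2=-887/472, d=(M2−M1)/(6·1)=4207/1416, b=Δ1−h1·(2M1+M2)/6=-2189/708
seg 2: a=-4, c=M2/2=415/59, d=(M3−M2)/(6·1)=-4385/1416, b=Δ2−h2·(2M2+M3)/6=2921/1416
seg 3: a=2, c=M3/2=-1065/472, d=(M4−M3)/(6·2)=-293/1416, b=Δ3−h3·(2M3+M4)/6=4843/708
seg 4: a=5, c=M4/2=-1651/472, d=(M5−M4)/(6·1)=1651/1416, b=Δ4−h4·(2M4+M5)/6=-3305/708
t_q=19/4 → seg 2, τ=3/4; S=-4+2921/1416·τ+415/59·τ²+-4385/1416·τ³=101/512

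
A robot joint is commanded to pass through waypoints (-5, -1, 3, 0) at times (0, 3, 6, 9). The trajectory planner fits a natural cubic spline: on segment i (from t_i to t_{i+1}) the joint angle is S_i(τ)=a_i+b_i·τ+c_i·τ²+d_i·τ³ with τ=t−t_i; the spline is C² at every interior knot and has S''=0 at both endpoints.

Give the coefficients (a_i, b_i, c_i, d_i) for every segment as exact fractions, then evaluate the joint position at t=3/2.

Δ: Δ0=4/3, Δ1=4/3, Δ2=-1
row 1: diag=12, rhs=0; c'=1/4, d'=0
row 2: denom=12−3·1/4=45/4; d'=(-14−3·0)/(45/4)=-56/45
back: M2=-56/45
back: M1=0−1/4·-56/45=14/45
M: M0=0, M1=14/45, M2=-56/45, M3=0
seg 0: a=-5, c=M0/2=0, d=(M1−M0)/(6·3)=7/405, b=Δ0−h0·(2M0+M1)/6=53/45
seg 1: a=-1, c=M1/2=7/45, d=(M2−M1)/(6·3)=-7/81, b=Δ1−h1·(2M1+M2)/6=74/45
seg 2: a=3, c=M2/2=-28/45, d=(M3−M2)/(6·3)=28/405, b=Δ2−h2·(2M2+M3)/6=11/45
t_q=3/2 → seg 0, τ=3/2; S=-5+53/45·τ+0·τ²+7/405·τ³=-127/40

  seg 0: a=-5 b=53/45 c=0 d=7/405
  seg 1: a=-1 b=74/45 c=7/45 d=-7/81
  seg 2: a=3 b=11/45 c=-28/45 d=28/405
S(3/2) = -127/40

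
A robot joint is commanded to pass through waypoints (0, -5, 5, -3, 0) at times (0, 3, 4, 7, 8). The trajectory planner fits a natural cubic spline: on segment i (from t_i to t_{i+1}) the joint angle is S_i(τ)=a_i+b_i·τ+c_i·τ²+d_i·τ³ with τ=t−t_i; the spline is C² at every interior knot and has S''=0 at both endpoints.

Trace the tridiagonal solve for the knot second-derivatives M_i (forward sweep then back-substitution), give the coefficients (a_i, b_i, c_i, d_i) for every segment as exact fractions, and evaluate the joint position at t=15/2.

Δ: Δ0=-5/3, Δ1=10, Δ2=-8/3, Δ3=3
row 1: diag=8, rhs=70; c'=1/8, d'=35/4
row 2: denom=8−1·1/8=63/8; d'=(-76−1·35/4)/(63/8)=-226/21
row 3: denom=8−3·8/21=48/7; d'=(34−3·-226/21)/(48/7)=29/3
back: M3=29/3
back: M2=-226/21−8/21·29/3=-130/9
back: M1=35/4−1/8·-130/9=95/9
M: M0=0, M1=95/9, M2=-130/9, M3=29/3, M4=0
seg 0: a=0, c=M0/2=0, d=(M1−M0)/(6·3)=95/162, b=Δ0−h0·(2M0+M1)/6=-125/18
seg 1: a=-5, c=M1/2=95/18, d=(M2−M1)/(6·1)=-25/6, b=Δ1−h1·(2M1+M2)/6=80/9
seg 2: a=5, c=M2/2=-65/9, d=(M3−M2)/(6·3)=217/162, b=Δ2−h2·(2M2+M3)/6=125/18
seg 3: a=-3, c=M3/2=29/6, d=(M4−M3)/(6·1)=-29/18, b=Δ3−h3·(2M3+M4)/6=-2/9
t_q=15/2 → seg 3, τ=1/2; S=-3+-2/9·τ+29/6·τ²+-29/18·τ³=-101/48

  seg 0: a=0 b=-125/18 c=0 d=95/162
  seg 1: a=-5 b=80/9 c=95/18 d=-25/6
  seg 2: a=5 b=125/18 c=-65/9 d=217/162
  seg 3: a=-3 b=-2/9 c=29/6 d=-29/18
S(15/2) = -101/48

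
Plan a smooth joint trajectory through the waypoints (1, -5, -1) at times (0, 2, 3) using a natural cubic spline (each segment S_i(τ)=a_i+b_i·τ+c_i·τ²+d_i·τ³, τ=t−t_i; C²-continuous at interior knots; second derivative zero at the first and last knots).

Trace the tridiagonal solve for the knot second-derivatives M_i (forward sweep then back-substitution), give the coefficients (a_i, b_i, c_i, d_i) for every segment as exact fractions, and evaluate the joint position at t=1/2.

Δ: Δ0=-3, Δ1=4
row 1: diag=6, rhs=42; c'=1/6, d'=7
back: M1=7
M: M0=0, M1=7, M2=0
seg 0: a=1, c=M0/2=0, d=(M1−M0)/(6·2)=7/12, b=Δ0−h0·(2M0+M1)/6=-16/3
seg 1: a=-5, c=M1/2=7/2, d=(M2−M1)/(6·1)=-7/6, b=Δ1−h1·(2M1+M2)/6=5/3
t_q=1/2 → seg 0, τ=1/2; S=1+-16/3·τ+0·τ²+7/12·τ³=-51/32

  seg 0: a=1 b=-16/3 c=0 d=7/12
  seg 1: a=-5 b=5/3 c=7/2 d=-7/6
S(1/2) = -51/32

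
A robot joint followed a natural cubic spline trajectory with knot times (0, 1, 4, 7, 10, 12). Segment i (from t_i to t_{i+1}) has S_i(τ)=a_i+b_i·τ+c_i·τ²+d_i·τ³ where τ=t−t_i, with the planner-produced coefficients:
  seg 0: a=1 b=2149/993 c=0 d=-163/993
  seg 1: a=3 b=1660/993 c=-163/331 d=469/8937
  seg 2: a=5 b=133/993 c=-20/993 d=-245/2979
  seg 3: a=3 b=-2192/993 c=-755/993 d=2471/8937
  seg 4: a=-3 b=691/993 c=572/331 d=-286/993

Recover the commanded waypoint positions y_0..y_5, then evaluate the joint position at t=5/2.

y_0 = S_0(0) = a_0 = 1
y_1 = S_1(0) = a_1 = 3
y_2 = S_2(0) = a_2 = 5
y_3 = S_3(0) = a_3 = 3
y_4 = S_4(0) = a_4 = -3
y_5 = S_4(2) = 3
t_q=5/2 is in segment 1 (τ=3/2); S_1(τ)=12119/2648

y_0=1 y_1=3 y_2=5 y_3=3 y_4=-3 y_5=3
S(5/2) = 12119/2648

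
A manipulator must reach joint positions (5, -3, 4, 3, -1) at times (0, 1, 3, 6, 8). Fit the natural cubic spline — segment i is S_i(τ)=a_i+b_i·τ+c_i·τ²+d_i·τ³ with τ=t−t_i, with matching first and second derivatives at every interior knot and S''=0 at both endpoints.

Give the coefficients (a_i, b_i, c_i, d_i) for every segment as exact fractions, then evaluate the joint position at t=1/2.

Δ: Δ0=-8, Δ1=7/2, Δ2=-1/3, Δ3=-2
row 1: diag=6, rhs=69; c'=1/3, d'=23/2
row 2: denom=10−2·1/3=28/3; d'=(-23−2·23/2)/(28/3)=-69/14
row 3: denom=10−3·9/28=253/28; d'=(-10−3·-69/14)/(253/28)=134/253
back: M3=134/253
back: M2=-69/14−9/28·134/253=-1290/253
back: M1=23/2−1/3·-1290/253=6679/506
M: M0=0, M1=6679/506, M2=-1290/253, M3=134/253, M4=0
seg 0: a=5, c=M0/2=0, d=(M1−M0)/(6·1)=6679/3036, b=Δ0−h0·(2M0+M1)/6=-30967/3036
seg 1: a=-3, c=M1/2=6679/1012, d=(M2−M1)/(6·2)=-9259/6072, b=Δ1−h1·(2M1+M2)/6=-5465/1518
seg 2: a=4, c=M2/2=-645/253, d=(M3−M2)/(6·3)=712/2277, b=Δ2−h2·(2M2+M3)/6=3416/759
seg 3: a=3, c=M3/2=67/253, d=(M4−M3)/(6·2)=-67/1518, b=Δ3−h3·(2M3+M4)/6=-1786/759
t_q=1/2 → seg 0, τ=1/2; S=5+-30967/3036·τ+0·τ²+6679/3036·τ³=1417/8096

  seg 0: a=5 b=-30967/3036 c=0 d=6679/3036
  seg 1: a=-3 b=-5465/1518 c=6679/1012 d=-9259/6072
  seg 2: a=4 b=3416/759 c=-645/253 d=712/2277
  seg 3: a=3 b=-1786/759 c=67/253 d=-67/1518
S(1/2) = 1417/8096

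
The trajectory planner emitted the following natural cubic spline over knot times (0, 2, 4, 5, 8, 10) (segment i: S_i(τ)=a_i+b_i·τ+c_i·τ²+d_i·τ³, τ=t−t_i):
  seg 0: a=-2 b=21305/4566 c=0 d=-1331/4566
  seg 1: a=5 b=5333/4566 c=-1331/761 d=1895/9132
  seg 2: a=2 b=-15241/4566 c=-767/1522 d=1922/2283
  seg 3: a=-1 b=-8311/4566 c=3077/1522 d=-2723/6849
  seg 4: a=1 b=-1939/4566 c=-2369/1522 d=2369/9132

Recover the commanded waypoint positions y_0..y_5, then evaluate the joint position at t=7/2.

y_0=-2 y_1=5 y_2=2 y_3=-1 y_4=1 y_5=-4
S(7/2) = 85647/24352

y_0 = S_0(0) = a_0 = -2
y_1 = S_1(0) = a_1 = 5
y_2 = S_2(0) = a_2 = 2
y_3 = S_3(0) = a_3 = -1
y_4 = S_4(0) = a_4 = 1
y_5 = S_4(2) = -4
t_q=7/2 is in segment 1 (τ=3/2); S_1(τ)=85647/24352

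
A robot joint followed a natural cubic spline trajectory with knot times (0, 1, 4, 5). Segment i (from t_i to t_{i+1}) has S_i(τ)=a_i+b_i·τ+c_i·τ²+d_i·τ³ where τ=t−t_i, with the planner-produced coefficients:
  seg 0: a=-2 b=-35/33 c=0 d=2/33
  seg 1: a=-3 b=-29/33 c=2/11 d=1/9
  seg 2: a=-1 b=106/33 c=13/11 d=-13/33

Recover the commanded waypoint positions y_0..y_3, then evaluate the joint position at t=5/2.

y_0 = S_0(0) = a_0 = -2
y_1 = S_1(0) = a_1 = -3
y_2 = S_2(0) = a_2 = -1
y_3 = S_2(1) = 3
t_q=5/2 is in segment 1 (τ=3/2); S_1(τ)=-311/88

y_0=-2 y_1=-3 y_2=-1 y_3=3
S(5/2) = -311/88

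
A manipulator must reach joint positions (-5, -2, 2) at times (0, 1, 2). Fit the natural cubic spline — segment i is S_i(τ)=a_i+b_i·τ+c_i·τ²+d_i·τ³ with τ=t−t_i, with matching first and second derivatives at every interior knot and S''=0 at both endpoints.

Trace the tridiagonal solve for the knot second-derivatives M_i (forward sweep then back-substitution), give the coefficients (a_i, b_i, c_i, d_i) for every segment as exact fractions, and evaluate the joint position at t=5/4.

Δ: Δ0=3, Δ1=4
row 1: diag=4, rhs=6; c'=1/4, d'=3/2
back: M1=3/2
M: M0=0, M1=3/2, M2=0
seg 0: a=-5, c=M0/2=0, d=(M1−M0)/(6·1)=1/4, b=Δ0−h0·(2M0+M1)/6=11/4
seg 1: a=-2, c=M1/2=3/4, d=(M2−M1)/(6·1)=-1/4, b=Δ1−h1·(2M1+M2)/6=7/2
t_q=5/4 → seg 1, τ=1/4; S=-2+7/2·τ+3/4·τ²+-1/4·τ³=-277/256

  seg 0: a=-5 b=11/4 c=0 d=1/4
  seg 1: a=-2 b=7/2 c=3/4 d=-1/4
S(5/4) = -277/256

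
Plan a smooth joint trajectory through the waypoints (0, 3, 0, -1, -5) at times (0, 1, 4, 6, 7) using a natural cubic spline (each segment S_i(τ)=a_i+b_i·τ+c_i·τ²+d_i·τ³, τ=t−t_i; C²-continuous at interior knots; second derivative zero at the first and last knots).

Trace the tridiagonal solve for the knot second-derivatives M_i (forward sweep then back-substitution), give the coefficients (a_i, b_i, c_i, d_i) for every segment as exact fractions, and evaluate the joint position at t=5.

  seg 0: a=0 b=718/197 c=0 d=-127/197
  seg 1: a=3 b=337/197 c=-381/197 d=203/591
  seg 2: a=0 b=-122/197 c=228/197 d=-865/1576
  seg 3: a=-1 b=-1015/394 c=-1683/788 d=561/788
S(5) = -17/1576

Δ: Δ0=3, Δ1=-1, Δ2=-1/2, Δ3=-4
row 1: diag=8, rhs=-24; c'=3/8, d'=-3
row 2: denom=10−3·3/8=71/8; d'=(3−3·-3)/(71/8)=96/71
row 3: denom=6−2·16/71=394/71; d'=(-21−2·96/71)/(394/71)=-1683/394
back: M3=-1683/394
back: M2=96/71−16/71·-1683/394=456/197
back: M1=-3−3/8·456/197=-762/197
M: M0=0, M1=-762/197, M2=456/197, M3=-1683/394, M4=0
seg 0: a=0, c=M0/2=0, d=(M1−M0)/(6·1)=-127/197, b=Δ0−h0·(2M0+M1)/6=718/197
seg 1: a=3, c=M1/2=-381/197, d=(M2−M1)/(6·3)=203/591, b=Δ1−h1·(2M1+M2)/6=337/197
seg 2: a=0, c=M2/2=228/197, d=(M3−M2)/(6·2)=-865/1576, b=Δ2−h2·(2M2+M3)/6=-122/197
seg 3: a=-1, c=M3/2=-1683/788, d=(M4−M3)/(6·1)=561/788, b=Δ3−h3·(2M3+M4)/6=-1015/394
t_q=5 → seg 2, τ=1; S=0+-122/197·τ+228/197·τ²+-865/1576·τ³=-17/1576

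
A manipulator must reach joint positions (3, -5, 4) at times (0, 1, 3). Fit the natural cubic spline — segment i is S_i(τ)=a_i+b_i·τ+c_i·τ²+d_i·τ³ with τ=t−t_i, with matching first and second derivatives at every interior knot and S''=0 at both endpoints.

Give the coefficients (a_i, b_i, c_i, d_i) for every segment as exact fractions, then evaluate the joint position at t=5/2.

  seg 0: a=3 b=-121/12 c=0 d=25/12
  seg 1: a=-5 b=-23/6 c=25/4 d=-25/24
S(5/2) = -13/64

Δ: Δ0=-8, Δ1=9/2
row 1: diag=6, rhs=75; c'=1/3, d'=25/2
back: M1=25/2
M: M0=0, M1=25/2, M2=0
seg 0: a=3, c=M0/2=0, d=(M1−M0)/(6·1)=25/12, b=Δ0−h0·(2M0+M1)/6=-121/12
seg 1: a=-5, c=M1/2=25/4, d=(M2−M1)/(6·2)=-25/24, b=Δ1−h1·(2M1+M2)/6=-23/6
t_q=5/2 → seg 1, τ=3/2; S=-5+-23/6·τ+25/4·τ²+-25/24·τ³=-13/64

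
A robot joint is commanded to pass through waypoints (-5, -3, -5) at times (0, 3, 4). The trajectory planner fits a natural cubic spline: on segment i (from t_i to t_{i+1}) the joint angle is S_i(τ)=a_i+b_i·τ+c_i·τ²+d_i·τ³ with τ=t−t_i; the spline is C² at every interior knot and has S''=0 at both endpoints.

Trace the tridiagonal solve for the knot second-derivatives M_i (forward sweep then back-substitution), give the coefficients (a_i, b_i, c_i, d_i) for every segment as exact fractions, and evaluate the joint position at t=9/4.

  seg 0: a=-5 b=5/3 c=0 d=-1/9
  seg 1: a=-3 b=-4/3 c=-1 d=1/3
S(9/4) = -161/64

Δ: Δ0=2/3, Δ1=-2
row 1: diag=8, rhs=-16; c'=1/8, d'=-2
back: M1=-2
M: M0=0, M1=-2, M2=0
seg 0: a=-5, c=M0/2=0, d=(M1−M0)/(6·3)=-1/9, b=Δ0−h0·(2M0+M1)/6=5/3
seg 1: a=-3, c=M1/2=-1, d=(M2−M1)/(6·1)=1/3, b=Δ1−h1·(2M1+M2)/6=-4/3
t_q=9/4 → seg 0, τ=9/4; S=-5+5/3·τ+0·τ²+-1/9·τ³=-161/64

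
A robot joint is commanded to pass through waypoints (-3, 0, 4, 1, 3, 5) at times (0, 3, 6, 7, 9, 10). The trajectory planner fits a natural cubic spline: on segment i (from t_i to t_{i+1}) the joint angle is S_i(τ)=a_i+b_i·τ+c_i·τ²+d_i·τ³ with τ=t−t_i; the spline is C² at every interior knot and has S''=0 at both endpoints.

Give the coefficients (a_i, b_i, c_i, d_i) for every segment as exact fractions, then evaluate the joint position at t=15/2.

  seg 0: a=-3 b=127/339 c=0 d=212/3051
  seg 1: a=0 b=763/339 c=212/339 d=-947/3051
  seg 2: a=4 b=-806/339 c=-245/113 d=524/339
  seg 3: a=1 b=-704/339 c=279/113 d=-631/1356
  seg 4: a=3 b=751/339 c=-73/226 d=73/678
S(15/2) = 1883/3616

Δ: Δ0=1, Δ1=4/3, Δ2=-3, Δ3=1, Δ4=2
row 1: diag=12, rhs=2; c'=1/4, d'=1/6
row 2: denom=8−3·1/4=29/4; d'=(-26−3·1/6)/(29/4)=-106/29
row 3: denom=6−1·4/29=170/29; d'=(24−1·-106/29)/(170/29)=401/85
row 4: denom=6−2·29/85=452/85; d'=(6−2·401/85)/(452/85)=-73/113
back: M4=-73/113
back: M3=401/85−29/85·-73/113=558/113
back: M2=-106/29−4/29·558/113=-490/113
back: M1=1/6−1/4·-490/113=424/339
M: M0=0, M1=424/339, M2=-490/113, M3=558/113, M4=-73/113, M5=0
seg 0: a=-3, c=M0/2=0, d=(M1−M0)/(6·3)=212/3051, b=Δ0−h0·(2M0+M1)/6=127/339
seg 1: a=0, c=M1/2=212/339, d=(M2−M1)/(6·3)=-947/3051, b=Δ1−h1·(2M1+M2)/6=763/339
seg 2: a=4, c=M2/2=-245/113, d=(M3−M2)/(6·1)=524/339, b=Δ2−h2·(2M2+M3)/6=-806/339
seg 3: a=1, c=M3/2=279/113, d=(M4−M3)/(6·2)=-631/1356, b=Δ3−h3·(2M3+M4)/6=-704/339
seg 4: a=3, c=M4/2=-73/226, d=(M5−M4)/(6·1)=73/678, b=Δ4−h4·(2M4+M5)/6=751/339
t_q=15/2 → seg 3, τ=1/2; S=1+-704/339·τ+279/113·τ²+-631/1356·τ³=1883/3616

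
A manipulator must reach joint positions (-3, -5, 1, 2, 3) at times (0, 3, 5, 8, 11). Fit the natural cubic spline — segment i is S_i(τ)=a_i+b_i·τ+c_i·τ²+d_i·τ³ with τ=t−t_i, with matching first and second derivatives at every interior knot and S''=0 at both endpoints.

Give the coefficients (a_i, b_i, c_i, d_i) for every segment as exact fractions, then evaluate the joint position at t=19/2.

Δ: Δ0=-2/3, Δ1=3, Δ2=1/3, Δ3=1/3
row 1: diag=10, rhs=22; c'=1/5, d'=11/5
row 2: denom=10−2·1/5=48/5; d'=(-16−2·11/5)/(48/5)=-17/8
row 3: denom=12−3·5/16=177/16; d'=(0−3·-17/8)/(177/16)=34/59
back: M3=34/59
back: M2=-17/8−5/16·34/59=-136/59
back: M1=11/5−1/5·-136/59=157/59
M: M0=0, M1=157/59, M2=-136/59, M3=34/59, M4=0
seg 0: a=-3, c=M0/2=0, d=(M1−M0)/(6·3)=157/1062, b=Δ0−h0·(2M0+M1)/6=-707/354
seg 1: a=-5, c=M1/2=157/118, d=(M2−M1)/(6·2)=-293/708, b=Δ1−h1·(2M1+M2)/6=353/177
seg 2: a=1, c=M2/2=-68/59, d=(M3−M2)/(6·3)=85/531, b=Δ2−h2·(2M2+M3)/6=416/177
seg 3: a=2, c=M3/2=17/59, d=(M4−M3)/(6·3)=-17/531, b=Δ3−h3·(2M3+M4)/6=-43/177
t_q=19/2 → seg 3, τ=3/2; S=2+-43/177·τ+17/59·τ²+-17/531·τ³=1027/472

  seg 0: a=-3 b=-707/354 c=0 d=157/1062
  seg 1: a=-5 b=353/177 c=157/118 d=-293/708
  seg 2: a=1 b=416/177 c=-68/59 d=85/531
  seg 3: a=2 b=-43/177 c=17/59 d=-17/531
S(19/2) = 1027/472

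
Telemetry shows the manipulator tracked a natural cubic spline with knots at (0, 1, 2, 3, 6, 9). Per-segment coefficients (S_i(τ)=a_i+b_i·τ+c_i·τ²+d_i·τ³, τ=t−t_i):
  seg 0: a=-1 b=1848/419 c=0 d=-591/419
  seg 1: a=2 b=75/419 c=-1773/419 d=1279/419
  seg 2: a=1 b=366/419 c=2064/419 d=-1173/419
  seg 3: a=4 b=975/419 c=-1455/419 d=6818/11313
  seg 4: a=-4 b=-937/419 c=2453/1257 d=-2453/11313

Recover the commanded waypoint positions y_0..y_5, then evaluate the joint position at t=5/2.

y_0 = S_0(0) = a_0 = -1
y_1 = S_1(0) = a_1 = 2
y_2 = S_2(0) = a_2 = 1
y_3 = S_3(0) = a_3 = 4
y_4 = S_4(0) = a_4 = -4
y_5 = S_4(3) = 1
t_q=5/2 is in segment 2 (τ=1/2); S_2(τ)=7771/3352

y_0=-1 y_1=2 y_2=1 y_3=4 y_4=-4 y_5=1
S(5/2) = 7771/3352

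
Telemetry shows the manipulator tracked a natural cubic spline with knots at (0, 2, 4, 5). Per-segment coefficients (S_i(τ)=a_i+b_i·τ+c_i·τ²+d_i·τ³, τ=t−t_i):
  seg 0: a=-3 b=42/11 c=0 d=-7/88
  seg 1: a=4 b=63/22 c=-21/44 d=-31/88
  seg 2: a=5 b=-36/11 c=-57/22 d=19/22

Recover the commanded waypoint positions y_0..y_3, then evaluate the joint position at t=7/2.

y_0 = S_0(0) = a_0 = -3
y_1 = S_1(0) = a_1 = 4
y_2 = S_2(0) = a_2 = 5
y_3 = S_2(1) = 0
t_q=7/2 is in segment 1 (τ=3/2); S_1(τ)=4247/704

y_0=-3 y_1=4 y_2=5 y_3=0
S(7/2) = 4247/704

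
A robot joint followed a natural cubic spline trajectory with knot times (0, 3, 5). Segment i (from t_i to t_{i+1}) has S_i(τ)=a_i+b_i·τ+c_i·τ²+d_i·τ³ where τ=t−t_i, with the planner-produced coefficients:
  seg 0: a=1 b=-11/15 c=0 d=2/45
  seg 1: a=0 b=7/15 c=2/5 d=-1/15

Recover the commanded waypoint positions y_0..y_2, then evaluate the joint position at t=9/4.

y_0 = S_0(0) = a_0 = 1
y_1 = S_1(0) = a_1 = 0
y_2 = S_1(2) = 2
t_q=9/4 is in segment 0 (τ=9/4); S_0(τ)=-23/160

y_0=1 y_1=0 y_2=2
S(9/4) = -23/160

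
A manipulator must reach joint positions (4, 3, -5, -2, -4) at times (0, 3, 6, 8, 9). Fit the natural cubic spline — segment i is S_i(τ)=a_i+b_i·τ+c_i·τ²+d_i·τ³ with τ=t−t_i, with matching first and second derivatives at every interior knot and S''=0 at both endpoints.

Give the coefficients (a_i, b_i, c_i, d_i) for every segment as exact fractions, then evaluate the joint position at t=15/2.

  seg 0: a=4 b=79/103 c=0 d=-340/2781
  seg 1: a=3 b=-261/103 c=-340/309 d=979/2781
  seg 2: a=-5 b=38/103 c=213/103 d=-619/824
  seg 3: a=-2 b=-77/206 c=-1005/412 d=335/412
S(15/2) = -15353/6592

Δ: Δ0=-1/3, Δ1=-8/3, Δ2=3/2, Δ3=-2
row 1: diag=12, rhs=-14; c'=1/4, d'=-7/6
row 2: denom=10−3·1/4=37/4; d'=(25−3·-7/6)/(37/4)=114/37
row 3: denom=6−2·8/37=206/37; d'=(-21−2·114/37)/(206/37)=-1005/206
back: M3=-1005/206
back: M2=114/37−8/37·-1005/206=426/103
back: M1=-7/6−1/4·426/103=-680/309
M: M0=0, M1=-680/309, M2=426/103, M3=-1005/206, M4=0
seg 0: a=4, c=M0/2=0, d=(M1−M0)/(6·3)=-340/2781, b=Δ0−h0·(2M0+M1)/6=79/103
seg 1: a=3, c=M1/2=-340/309, d=(M2−M1)/(6·3)=979/2781, b=Δ1−h1·(2M1+M2)/6=-261/103
seg 2: a=-5, c=M2/2=213/103, d=(M3−M2)/(6·2)=-619/824, b=Δ2−h2·(2M2+M3)/6=38/103
seg 3: a=-2, c=M3/2=-1005/412, d=(M4−M3)/(6·1)=335/412, b=Δ3−h3·(2M3+M4)/6=-77/206
t_q=15/2 → seg 2, τ=3/2; S=-5+38/103·τ+213/103·τ²+-619/824·τ³=-15353/6592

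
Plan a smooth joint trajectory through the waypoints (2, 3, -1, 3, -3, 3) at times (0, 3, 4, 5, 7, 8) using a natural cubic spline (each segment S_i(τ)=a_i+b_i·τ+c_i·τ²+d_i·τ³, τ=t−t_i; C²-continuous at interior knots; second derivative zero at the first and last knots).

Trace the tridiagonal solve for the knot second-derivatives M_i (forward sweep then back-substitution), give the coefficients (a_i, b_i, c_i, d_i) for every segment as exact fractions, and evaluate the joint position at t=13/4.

  seg 0: a=2 b=4273/1416 c=0 d=-1267/4248
  seg 1: a=3 b=-3565/708 c=-1267/472 d=5267/1416
  seg 2: a=-1 b=1069/1416 c=500/59 d=-7405/1416
  seg 3: a=3 b=1427/708 c=-3405/472 d=833/354
  seg 4: a=-3 b=989/708 c=3259/472 d=-3259/1416
S(13/4) = 49285/30208

Δ: Δ0=1/3, Δ1=-4, Δ2=4, Δ3=-3, Δ4=6
row 1: diag=8, rhs=-26; c'=1/8, d'=-13/4
row 2: denom=4−1·1/8=31/8; d'=(48−1·-13/4)/(31/8)=410/31
row 3: denom=6−1·8/31=178/31; d'=(-42−1·410/31)/(178/31)=-856/89
row 4: denom=6−2·31/89=472/89; d'=(54−2·-856/89)/(472/89)=3259/236
back: M4=3259/236
back: M3=-856/89−31/89·3259/236=-3405/236
back: M2=410/31−8/31·-3405/236=1000/59
back: M1=-13/4−1/8·1000/59=-1267/236
M: M0=0, M1=-1267/236, M2=1000/59, M3=-3405/236, M4=3259/236, M5=0
seg 0: a=2, c=M0/2=0, d=(M1−M0)/(6·3)=-1267/4248, b=Δ0−h0·(2M0+M1)/6=4273/1416
seg 1: a=3, c=M1/2=-1267/472, d=(M2−M1)/(6·1)=5267/1416, b=Δ1−h1·(2M1+M2)/6=-3565/708
seg 2: a=-1, c=M2/2=500/59, d=(M3−M2)/(6·1)=-7405/1416, b=Δ2−h2·(2M2+M3)/6=1069/1416
seg 3: a=3, c=M3/2=-3405/472, d=(M4−M3)/(6·2)=833/354, b=Δ3−h3·(2M3+M4)/6=1427/708
seg 4: a=-3, c=M4/2=3259/472, d=(M5−M4)/(6·1)=-3259/1416, b=Δ4−h4·(2M4+M5)/6=989/708
t_q=13/4 → seg 1, τ=1/4; S=3+-3565/708·τ+-1267/472·τ²+5267/1416·τ³=49285/30208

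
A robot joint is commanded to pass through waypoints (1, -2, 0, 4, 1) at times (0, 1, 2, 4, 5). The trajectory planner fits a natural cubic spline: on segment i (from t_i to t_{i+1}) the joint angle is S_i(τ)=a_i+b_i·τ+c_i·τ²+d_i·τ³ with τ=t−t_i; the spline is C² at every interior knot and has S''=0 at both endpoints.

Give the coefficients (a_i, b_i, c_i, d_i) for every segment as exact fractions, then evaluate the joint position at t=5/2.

  seg 0: a=1 b=-258/61 c=0 d=75/61
  seg 1: a=-2 b=-33/61 c=225/61 d=-70/61
  seg 2: a=0 b=207/61 c=15/61 d=-115/244
  seg 3: a=4 b=-78/61 c=-315/122 d=105/122
S(5/2) = 3317/1952

Δ: Δ0=-3, Δ1=2, Δ2=2, Δ3=-3
row 1: diag=4, rhs=30; c'=1/4, d'=15/2
row 2: denom=6−1·1/4=23/4; d'=(0−1·15/2)/(23/4)=-30/23
row 3: denom=6−2·8/23=122/23; d'=(-30−2·-30/23)/(122/23)=-315/61
back: M3=-315/61
back: M2=-30/23−8/23·-315/61=30/61
back: M1=15/2−1/4·30/61=450/61
M: M0=0, M1=450/61, M2=30/61, M3=-315/61, M4=0
seg 0: a=1, c=M0/2=0, d=(M1−M0)/(6·1)=75/61, b=Δ0−h0·(2M0+M1)/6=-258/61
seg 1: a=-2, c=M1/2=225/61, d=(M2−M1)/(6·1)=-70/61, b=Δ1−h1·(2M1+M2)/6=-33/61
seg 2: a=0, c=M2/2=15/61, d=(M3−M2)/(6·2)=-115/244, b=Δ2−h2·(2M2+M3)/6=207/61
seg 3: a=4, c=M3/2=-315/122, d=(M4−M3)/(6·1)=105/122, b=Δ3−h3·(2M3+M4)/6=-78/61
t_q=5/2 → seg 2, τ=1/2; S=0+207/61·τ+15/61·τ²+-115/244·τ³=3317/1952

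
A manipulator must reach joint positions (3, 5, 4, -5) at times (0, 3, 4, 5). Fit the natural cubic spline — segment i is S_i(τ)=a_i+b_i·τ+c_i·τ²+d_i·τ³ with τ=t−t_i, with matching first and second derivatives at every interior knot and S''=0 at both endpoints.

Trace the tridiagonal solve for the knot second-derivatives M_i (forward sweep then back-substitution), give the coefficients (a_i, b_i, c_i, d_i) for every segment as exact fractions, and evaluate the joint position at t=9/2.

  seg 0: a=3 b=50/93 c=0 d=4/279
  seg 1: a=5 b=86/93 c=4/31 d=-191/93
  seg 2: a=4 b=-463/93 c=-187/31 d=187/93
S(9/2) = 63/248

Δ: Δ0=2/3, Δ1=-1, Δ2=-9
row 1: diag=8, rhs=-10; c'=1/8, d'=-5/4
row 2: denom=4−1·1/8=31/8; d'=(-48−1·-5/4)/(31/8)=-374/31
back: M2=-374/31
back: M1=-5/4−1/8·-374/31=8/31
M: M0=0, M1=8/31, M2=-374/31, M3=0
seg 0: a=3, c=M0/2=0, d=(M1−M0)/(6·3)=4/279, b=Δ0−h0·(2M0+M1)/6=50/93
seg 1: a=5, c=M1/2=4/31, d=(M2−M1)/(6·1)=-191/93, b=Δ1−h1·(2M1+M2)/6=86/93
seg 2: a=4, c=M2/2=-187/31, d=(M3−M2)/(6·1)=187/93, b=Δ2−h2·(2M2+M3)/6=-463/93
t_q=9/2 → seg 2, τ=1/2; S=4+-463/93·τ+-187/31·τ²+187/93·τ³=63/248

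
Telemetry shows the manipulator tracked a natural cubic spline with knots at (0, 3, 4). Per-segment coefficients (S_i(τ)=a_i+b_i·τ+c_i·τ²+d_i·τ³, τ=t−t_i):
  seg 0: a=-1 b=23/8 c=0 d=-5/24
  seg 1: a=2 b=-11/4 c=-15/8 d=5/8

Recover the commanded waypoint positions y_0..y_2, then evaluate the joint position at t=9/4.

y_0=-1 y_1=2 y_2=-2
S(9/4) = 1585/512

y_0 = S_0(0) = a_0 = -1
y_1 = S_1(0) = a_1 = 2
y_2 = S_1(1) = -2
t_q=9/4 is in segment 0 (τ=9/4); S_0(τ)=1585/512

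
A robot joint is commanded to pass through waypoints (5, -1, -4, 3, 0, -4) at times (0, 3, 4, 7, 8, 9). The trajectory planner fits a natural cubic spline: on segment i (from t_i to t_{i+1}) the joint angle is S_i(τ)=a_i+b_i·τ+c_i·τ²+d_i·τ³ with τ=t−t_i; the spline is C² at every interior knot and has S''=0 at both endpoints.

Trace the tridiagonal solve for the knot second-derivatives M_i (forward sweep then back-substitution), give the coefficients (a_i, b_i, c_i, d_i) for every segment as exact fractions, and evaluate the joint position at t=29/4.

  seg 0: a=5 b=-403/333 c=0 d=-263/2997
  seg 1: a=-1 b=-1192/333 c=-263/333 d=152/111
  seg 2: a=-4 b=-350/333 c=1105/333 d=-2188/2997
  seg 3: a=3 b=-284/333 c=-361/111 d=368/333
  seg 4: a=0 b=-1346/333 c=7/111 d=-7/333
S(29/4) = 4619/1776

Δ: Δ0=-2, Δ1=-3, Δ2=7/3, Δ3=-3, Δ4=-4
row 1: diag=8, rhs=-6; c'=1/8, d'=-3/4
row 2: denom=8−1·1/8=63/8; d'=(32−1·-3/4)/(63/8)=262/63
row 3: denom=8−3·8/21=48/7; d'=(-32−3·262/63)/(48/7)=-467/72
row 4: denom=4−1·7/48=185/48; d'=(-6−1·-467/72)/(185/48)=14/111
back: M4=14/111
back: M3=-467/72−7/48·14/111=-722/111
back: M2=262/63−8/21·-722/111=2210/333
back: M1=-3/4−1/8·2210/333=-526/333
M: M0=0, M1=-526/333, M2=2210/333, M3=-722/111, M4=14/111, M5=0
seg 0: a=5, c=M0/2=0, d=(M1−M0)/(6·3)=-263/2997, b=Δ0−h0·(2M0+M1)/6=-403/333
seg 1: a=-1, c=M1/2=-263/333, d=(M2−M1)/(6·1)=152/111, b=Δ1−h1·(2M1+M2)/6=-1192/333
seg 2: a=-4, c=M2/2=1105/333, d=(M3−M2)/(6·3)=-2188/2997, b=Δ2−h2·(2M2+M3)/6=-350/333
seg 3: a=3, c=M3/2=-361/111, d=(M4−M3)/(6·1)=368/333, b=Δ3−h3·(2M3+M4)/6=-284/333
seg 4: a=0, c=M4/2=7/111, d=(M5−M4)/(6·1)=-7/333, b=Δ4−h4·(2M4+M5)/6=-1346/333
t_q=29/4 → seg 3, τ=1/4; S=3+-284/333·τ+-361/111·τ²+368/333·τ³=4619/1776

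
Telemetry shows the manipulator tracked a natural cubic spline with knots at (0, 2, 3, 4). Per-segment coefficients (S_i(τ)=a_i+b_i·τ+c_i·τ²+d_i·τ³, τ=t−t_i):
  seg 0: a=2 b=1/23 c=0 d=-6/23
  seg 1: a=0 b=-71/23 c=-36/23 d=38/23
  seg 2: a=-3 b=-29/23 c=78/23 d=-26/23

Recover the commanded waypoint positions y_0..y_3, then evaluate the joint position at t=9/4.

y_0 = S_0(0) = a_0 = 2
y_1 = S_1(0) = a_1 = 0
y_2 = S_2(0) = a_2 = -3
y_3 = S_2(1) = -2
t_q=9/4 is in segment 1 (τ=1/4); S_1(τ)=-27/32

y_0=2 y_1=0 y_2=-3 y_3=-2
S(9/4) = -27/32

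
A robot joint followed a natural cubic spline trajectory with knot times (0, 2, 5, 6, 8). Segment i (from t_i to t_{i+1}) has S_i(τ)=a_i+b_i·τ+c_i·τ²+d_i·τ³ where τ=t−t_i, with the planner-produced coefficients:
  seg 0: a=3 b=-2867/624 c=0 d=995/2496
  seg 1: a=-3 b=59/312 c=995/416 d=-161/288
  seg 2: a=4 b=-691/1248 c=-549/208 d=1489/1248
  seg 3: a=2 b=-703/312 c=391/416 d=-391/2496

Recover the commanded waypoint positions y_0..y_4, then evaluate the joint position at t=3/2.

y_0=3 y_1=-3 y_2=4 y_3=2 y_4=0
S(3/2) = -16949/6656

y_0 = S_0(0) = a_0 = 3
y_1 = S_1(0) = a_1 = -3
y_2 = S_2(0) = a_2 = 4
y_3 = S_3(0) = a_3 = 2
y_4 = S_3(2) = 0
t_q=3/2 is in segment 0 (τ=3/2); S_0(τ)=-16949/6656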